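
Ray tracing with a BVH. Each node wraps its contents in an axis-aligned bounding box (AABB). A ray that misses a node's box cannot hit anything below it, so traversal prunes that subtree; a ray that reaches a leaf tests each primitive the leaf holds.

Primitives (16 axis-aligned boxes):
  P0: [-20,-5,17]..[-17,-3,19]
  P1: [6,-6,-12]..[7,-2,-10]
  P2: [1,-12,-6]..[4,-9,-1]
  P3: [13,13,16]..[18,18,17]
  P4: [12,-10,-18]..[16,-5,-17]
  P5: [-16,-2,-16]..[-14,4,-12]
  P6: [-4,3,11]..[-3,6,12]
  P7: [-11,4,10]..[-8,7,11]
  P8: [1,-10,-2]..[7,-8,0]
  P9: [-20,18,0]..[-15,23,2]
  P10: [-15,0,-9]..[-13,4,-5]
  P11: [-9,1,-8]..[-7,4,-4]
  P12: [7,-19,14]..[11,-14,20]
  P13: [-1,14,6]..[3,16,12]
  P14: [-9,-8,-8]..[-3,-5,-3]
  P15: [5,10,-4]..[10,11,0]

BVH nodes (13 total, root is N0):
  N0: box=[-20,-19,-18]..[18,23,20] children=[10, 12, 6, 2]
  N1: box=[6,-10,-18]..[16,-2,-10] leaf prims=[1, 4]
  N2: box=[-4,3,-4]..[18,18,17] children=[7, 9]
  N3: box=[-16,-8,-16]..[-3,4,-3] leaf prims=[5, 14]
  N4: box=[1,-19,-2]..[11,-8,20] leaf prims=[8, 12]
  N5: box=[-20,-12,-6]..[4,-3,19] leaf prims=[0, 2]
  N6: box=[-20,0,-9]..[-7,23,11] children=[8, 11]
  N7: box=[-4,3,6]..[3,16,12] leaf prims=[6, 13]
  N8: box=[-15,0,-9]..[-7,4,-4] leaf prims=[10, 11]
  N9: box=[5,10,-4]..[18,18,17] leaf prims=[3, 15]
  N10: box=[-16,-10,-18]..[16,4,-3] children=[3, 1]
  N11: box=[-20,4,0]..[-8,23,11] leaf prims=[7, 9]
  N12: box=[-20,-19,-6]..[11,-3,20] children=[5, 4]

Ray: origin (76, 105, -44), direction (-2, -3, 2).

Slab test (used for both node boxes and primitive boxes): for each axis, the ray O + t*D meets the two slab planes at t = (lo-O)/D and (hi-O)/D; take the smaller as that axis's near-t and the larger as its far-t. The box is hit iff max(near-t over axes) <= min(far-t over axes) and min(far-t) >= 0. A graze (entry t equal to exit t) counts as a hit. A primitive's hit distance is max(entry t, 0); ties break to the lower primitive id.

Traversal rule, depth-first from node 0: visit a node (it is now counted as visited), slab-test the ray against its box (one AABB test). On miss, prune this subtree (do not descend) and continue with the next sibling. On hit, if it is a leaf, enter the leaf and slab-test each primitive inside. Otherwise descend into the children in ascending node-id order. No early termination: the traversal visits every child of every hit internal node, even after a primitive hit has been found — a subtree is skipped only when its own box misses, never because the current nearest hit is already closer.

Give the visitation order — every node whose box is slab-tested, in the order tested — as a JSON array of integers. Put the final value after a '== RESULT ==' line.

Walk:
N0 x:[29,48] y:[82/3,124/3] z:[13,32] -> hit [29,32], descend [2, 6, 10, 12]
  N2 x:[29,40] y:[29,34] z:[20,61/2] -> hit [29,61/2], descend [7, 9]
    N7 x:[73/2,40] y:[89/3,34] z:[25,28] -> miss, prune
    N9 x:[29,71/2] y:[29,95/3] z:[20,61/2] -> hit [29,61/2] leaf, test {P3@t=30, P15(miss)}
  N6 x:[83/2,48] y:[82/3,35] z:[35/2,55/2] -> miss, prune
  N10 x:[30,46] y:[101/3,115/3] z:[13,41/2] -> miss, prune
  N12 x:[65/2,48] y:[36,124/3] z:[19,32] -> miss, prune

7 AABB tests over nodes [0, 2, 7, 9, 6, 10, 12]; 1 leaf entered; closest P3.

== RESULT ==
[0, 2, 7, 9, 6, 10, 12]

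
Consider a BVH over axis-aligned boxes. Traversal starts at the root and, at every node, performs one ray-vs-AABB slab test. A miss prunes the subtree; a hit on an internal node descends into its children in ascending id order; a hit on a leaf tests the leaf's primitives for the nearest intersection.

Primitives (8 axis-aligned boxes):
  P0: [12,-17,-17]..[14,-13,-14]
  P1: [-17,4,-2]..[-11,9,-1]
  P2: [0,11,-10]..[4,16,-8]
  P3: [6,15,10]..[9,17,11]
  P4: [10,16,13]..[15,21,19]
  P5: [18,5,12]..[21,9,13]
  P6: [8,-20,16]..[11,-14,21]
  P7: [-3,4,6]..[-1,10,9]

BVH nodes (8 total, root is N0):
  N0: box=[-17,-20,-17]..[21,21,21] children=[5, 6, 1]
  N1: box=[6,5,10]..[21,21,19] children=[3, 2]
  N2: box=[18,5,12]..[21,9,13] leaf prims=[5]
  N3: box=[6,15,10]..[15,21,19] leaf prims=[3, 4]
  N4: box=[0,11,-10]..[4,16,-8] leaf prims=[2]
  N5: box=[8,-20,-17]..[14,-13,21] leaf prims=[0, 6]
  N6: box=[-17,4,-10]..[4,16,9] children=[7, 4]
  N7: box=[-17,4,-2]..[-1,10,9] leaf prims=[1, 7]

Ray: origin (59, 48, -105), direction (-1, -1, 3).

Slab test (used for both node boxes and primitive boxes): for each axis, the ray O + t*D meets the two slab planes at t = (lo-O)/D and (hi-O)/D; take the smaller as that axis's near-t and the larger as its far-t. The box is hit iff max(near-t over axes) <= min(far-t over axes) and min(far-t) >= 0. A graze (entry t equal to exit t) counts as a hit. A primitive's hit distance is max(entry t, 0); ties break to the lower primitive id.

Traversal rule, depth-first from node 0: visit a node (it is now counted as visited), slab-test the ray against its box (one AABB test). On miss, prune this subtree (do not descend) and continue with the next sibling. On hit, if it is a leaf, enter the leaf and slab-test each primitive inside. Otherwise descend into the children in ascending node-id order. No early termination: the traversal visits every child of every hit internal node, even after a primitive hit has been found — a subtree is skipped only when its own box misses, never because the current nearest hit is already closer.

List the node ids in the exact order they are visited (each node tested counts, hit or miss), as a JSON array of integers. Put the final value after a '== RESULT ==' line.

Trace the traversal:
N0 x:[38,76] y:[27,68] z:[88/3,42] -> hit [38,42], descend [1, 5, 6]
  N1 x:[38,53] y:[27,43] z:[115/3,124/3] -> hit [115/3,124/3], descend [2, 3]
    N2 x:[38,41] y:[39,43] z:[39,118/3] -> hit [39,118/3] leaf, test {P5@t=39}
    N3 x:[44,53] y:[27,33] z:[115/3,124/3] -> miss, prune
  N5 x:[45,51] y:[61,68] z:[88/3,42] -> miss, prune
  N6 x:[55,76] y:[32,44] z:[95/3,38] -> miss, prune

Summary -> nodes [0, 1, 2, 3, 5, 6]; box-tests=6; leaf-entries=1; first=P5

== RESULT ==
[0, 1, 2, 3, 5, 6]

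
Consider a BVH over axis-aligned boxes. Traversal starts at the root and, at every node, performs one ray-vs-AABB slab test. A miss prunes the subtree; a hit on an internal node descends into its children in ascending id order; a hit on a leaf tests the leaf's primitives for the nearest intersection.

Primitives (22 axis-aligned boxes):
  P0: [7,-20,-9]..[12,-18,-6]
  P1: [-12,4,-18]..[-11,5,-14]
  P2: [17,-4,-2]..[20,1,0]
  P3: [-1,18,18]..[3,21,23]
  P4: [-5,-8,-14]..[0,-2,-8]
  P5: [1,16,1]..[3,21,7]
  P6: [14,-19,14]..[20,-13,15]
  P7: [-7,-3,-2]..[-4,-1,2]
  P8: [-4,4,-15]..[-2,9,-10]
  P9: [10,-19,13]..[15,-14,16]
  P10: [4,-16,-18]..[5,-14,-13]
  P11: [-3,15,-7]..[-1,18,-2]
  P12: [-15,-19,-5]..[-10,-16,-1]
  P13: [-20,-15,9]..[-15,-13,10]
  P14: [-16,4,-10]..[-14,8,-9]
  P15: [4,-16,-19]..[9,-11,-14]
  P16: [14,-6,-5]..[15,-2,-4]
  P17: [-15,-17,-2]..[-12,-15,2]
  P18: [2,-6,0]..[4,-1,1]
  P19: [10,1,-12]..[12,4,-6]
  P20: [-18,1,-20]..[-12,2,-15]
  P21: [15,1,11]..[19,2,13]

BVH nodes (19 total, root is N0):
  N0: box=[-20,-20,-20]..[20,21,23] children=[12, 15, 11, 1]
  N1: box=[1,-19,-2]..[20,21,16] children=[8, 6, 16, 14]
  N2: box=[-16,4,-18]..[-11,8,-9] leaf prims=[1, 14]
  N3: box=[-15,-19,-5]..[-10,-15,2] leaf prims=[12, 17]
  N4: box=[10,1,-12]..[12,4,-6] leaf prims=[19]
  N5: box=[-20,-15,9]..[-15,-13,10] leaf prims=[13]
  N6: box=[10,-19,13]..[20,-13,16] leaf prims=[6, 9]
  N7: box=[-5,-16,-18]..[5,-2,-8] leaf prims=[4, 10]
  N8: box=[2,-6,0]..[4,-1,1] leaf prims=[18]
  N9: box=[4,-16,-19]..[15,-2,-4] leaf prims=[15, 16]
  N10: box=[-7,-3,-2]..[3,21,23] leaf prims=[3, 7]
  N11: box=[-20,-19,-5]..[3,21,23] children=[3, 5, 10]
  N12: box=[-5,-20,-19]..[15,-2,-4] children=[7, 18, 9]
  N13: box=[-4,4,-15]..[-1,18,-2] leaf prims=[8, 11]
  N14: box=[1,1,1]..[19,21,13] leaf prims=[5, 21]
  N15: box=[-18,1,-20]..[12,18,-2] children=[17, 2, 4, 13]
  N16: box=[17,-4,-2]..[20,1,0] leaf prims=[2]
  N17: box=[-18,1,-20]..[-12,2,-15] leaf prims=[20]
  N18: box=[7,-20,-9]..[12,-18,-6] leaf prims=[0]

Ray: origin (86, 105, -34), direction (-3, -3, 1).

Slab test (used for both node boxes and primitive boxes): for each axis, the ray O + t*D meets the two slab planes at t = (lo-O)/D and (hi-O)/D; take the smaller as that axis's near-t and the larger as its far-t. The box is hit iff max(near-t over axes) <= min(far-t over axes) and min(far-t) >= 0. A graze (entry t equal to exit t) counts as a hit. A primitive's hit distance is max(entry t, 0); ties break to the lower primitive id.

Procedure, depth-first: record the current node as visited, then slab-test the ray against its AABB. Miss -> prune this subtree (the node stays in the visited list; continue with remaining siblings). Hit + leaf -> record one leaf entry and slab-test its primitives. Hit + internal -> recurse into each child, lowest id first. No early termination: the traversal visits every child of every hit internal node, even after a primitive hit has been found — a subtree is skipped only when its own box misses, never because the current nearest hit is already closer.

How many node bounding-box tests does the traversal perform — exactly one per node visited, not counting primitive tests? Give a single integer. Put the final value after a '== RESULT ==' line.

Traverse from the root:
N0 x:[22,106/3] y:[28,125/3] z:[14,57] -> hit [28,106/3], descend [1, 11, 12, 15]
  N1 x:[22,85/3] y:[28,124/3] z:[32,50] -> miss, prune
  N11 x:[83/3,106/3] y:[28,124/3] z:[29,57] -> hit [29,106/3], descend [3, 5, 10]
    N3 x:[32,101/3] y:[40,124/3] z:[29,36] -> miss, prune
    N5 x:[101/3,106/3] y:[118/3,40] z:[43,44] -> miss, prune
    N10 x:[83/3,31] y:[28,36] z:[32,57] -> miss, prune
  N12 x:[71/3,91/3] y:[107/3,125/3] z:[15,30] -> miss, prune
  N15 x:[74/3,104/3] y:[29,104/3] z:[14,32] -> hit [29,32], descend [2, 4, 13, 17]
    N2 x:[97/3,34] y:[97/3,101/3] z:[16,25] -> miss, prune
    N4 x:[74/3,76/3] y:[101/3,104/3] z:[22,28] -> miss, prune
    N13 x:[29,30] y:[29,101/3] z:[19,32] -> hit [29,30] leaf, test {P8(miss), P11@t=29}
    N17 x:[98/3,104/3] y:[103/3,104/3] z:[14,19] -> miss, prune

order=[0, 1, 11, 3, 5, 10, 12, 15, 2, 4, 13, 17]  |boxes|=12  |leaves|=1  hit=P11

== RESULT ==
12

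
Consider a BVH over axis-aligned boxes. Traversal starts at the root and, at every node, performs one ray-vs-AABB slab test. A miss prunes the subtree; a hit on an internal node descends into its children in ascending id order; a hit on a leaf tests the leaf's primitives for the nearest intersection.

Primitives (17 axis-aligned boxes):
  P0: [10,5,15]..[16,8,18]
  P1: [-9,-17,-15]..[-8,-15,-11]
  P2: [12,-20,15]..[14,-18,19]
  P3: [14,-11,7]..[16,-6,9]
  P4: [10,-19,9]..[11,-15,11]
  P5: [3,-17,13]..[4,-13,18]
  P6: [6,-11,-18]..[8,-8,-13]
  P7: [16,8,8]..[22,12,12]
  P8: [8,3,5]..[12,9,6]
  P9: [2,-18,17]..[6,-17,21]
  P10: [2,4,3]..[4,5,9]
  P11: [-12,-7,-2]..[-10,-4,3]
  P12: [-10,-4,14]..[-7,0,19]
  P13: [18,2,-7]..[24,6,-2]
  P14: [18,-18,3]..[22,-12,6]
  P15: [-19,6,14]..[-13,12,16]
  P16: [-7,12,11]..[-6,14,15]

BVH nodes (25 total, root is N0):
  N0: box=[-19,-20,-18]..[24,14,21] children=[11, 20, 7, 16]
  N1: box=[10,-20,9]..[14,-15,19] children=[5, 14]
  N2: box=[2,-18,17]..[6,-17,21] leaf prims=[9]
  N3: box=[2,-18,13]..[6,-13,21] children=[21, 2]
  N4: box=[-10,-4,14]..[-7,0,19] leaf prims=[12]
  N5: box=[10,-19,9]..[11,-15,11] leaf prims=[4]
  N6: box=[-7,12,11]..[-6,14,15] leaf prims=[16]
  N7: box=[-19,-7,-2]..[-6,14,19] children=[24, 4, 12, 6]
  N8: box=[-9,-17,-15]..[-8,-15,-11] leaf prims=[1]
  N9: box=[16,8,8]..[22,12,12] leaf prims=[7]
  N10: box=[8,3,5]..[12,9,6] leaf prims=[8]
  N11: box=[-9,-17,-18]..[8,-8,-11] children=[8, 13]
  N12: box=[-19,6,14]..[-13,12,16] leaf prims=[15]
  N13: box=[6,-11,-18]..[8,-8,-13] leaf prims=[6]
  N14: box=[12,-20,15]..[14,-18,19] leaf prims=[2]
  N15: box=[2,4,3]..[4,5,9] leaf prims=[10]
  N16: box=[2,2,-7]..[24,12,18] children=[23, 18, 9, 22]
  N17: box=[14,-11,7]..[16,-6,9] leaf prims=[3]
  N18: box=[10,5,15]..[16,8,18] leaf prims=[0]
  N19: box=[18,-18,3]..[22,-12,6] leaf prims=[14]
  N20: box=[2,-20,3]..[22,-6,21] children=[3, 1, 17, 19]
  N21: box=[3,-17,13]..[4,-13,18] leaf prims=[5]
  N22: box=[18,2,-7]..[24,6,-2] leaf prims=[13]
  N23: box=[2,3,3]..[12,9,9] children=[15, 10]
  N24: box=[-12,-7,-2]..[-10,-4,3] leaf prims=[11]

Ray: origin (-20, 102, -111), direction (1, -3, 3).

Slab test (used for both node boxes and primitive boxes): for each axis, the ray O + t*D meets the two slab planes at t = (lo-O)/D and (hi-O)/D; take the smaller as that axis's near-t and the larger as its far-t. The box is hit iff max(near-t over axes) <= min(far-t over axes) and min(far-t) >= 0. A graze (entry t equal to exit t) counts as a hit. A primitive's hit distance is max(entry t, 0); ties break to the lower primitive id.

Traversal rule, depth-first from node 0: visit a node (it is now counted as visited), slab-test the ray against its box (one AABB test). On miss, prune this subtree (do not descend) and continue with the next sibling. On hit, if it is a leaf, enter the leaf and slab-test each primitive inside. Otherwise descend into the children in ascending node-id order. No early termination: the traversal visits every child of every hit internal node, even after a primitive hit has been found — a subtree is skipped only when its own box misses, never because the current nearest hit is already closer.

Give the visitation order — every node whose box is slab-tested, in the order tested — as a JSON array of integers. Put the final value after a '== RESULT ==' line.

Traverse from the root:
N0 x:[1,44] y:[88/3,122/3] z:[31,44] -> hit [31,122/3], descend [7, 11, 16, 20]
  N7 x:[1,14] y:[88/3,109/3] z:[109/3,130/3] -> miss, prune
  N11 x:[11,28] y:[110/3,119/3] z:[31,100/3] -> miss, prune
  N16 x:[22,44] y:[30,100/3] z:[104/3,43] -> miss, prune
  N20 x:[22,42] y:[36,122/3] z:[38,44] -> hit [38,122/3], descend [1, 3, 17, 19]
    N1 x:[30,34] y:[39,122/3] z:[40,130/3] -> miss, prune
    N3 x:[22,26] y:[115/3,40] z:[124/3,44] -> miss, prune
    N17 x:[34,36] y:[36,113/3] z:[118/3,40] -> miss, prune
    N19 x:[38,42] y:[38,40] z:[38,39] -> hit [38,39] leaf, test {P14@t=38}

Summary -> nodes [0, 7, 11, 16, 20, 1, 3, 17, 19]; box-tests=9; leaf-entries=1; first=P14

== RESULT ==
[0, 7, 11, 16, 20, 1, 3, 17, 19]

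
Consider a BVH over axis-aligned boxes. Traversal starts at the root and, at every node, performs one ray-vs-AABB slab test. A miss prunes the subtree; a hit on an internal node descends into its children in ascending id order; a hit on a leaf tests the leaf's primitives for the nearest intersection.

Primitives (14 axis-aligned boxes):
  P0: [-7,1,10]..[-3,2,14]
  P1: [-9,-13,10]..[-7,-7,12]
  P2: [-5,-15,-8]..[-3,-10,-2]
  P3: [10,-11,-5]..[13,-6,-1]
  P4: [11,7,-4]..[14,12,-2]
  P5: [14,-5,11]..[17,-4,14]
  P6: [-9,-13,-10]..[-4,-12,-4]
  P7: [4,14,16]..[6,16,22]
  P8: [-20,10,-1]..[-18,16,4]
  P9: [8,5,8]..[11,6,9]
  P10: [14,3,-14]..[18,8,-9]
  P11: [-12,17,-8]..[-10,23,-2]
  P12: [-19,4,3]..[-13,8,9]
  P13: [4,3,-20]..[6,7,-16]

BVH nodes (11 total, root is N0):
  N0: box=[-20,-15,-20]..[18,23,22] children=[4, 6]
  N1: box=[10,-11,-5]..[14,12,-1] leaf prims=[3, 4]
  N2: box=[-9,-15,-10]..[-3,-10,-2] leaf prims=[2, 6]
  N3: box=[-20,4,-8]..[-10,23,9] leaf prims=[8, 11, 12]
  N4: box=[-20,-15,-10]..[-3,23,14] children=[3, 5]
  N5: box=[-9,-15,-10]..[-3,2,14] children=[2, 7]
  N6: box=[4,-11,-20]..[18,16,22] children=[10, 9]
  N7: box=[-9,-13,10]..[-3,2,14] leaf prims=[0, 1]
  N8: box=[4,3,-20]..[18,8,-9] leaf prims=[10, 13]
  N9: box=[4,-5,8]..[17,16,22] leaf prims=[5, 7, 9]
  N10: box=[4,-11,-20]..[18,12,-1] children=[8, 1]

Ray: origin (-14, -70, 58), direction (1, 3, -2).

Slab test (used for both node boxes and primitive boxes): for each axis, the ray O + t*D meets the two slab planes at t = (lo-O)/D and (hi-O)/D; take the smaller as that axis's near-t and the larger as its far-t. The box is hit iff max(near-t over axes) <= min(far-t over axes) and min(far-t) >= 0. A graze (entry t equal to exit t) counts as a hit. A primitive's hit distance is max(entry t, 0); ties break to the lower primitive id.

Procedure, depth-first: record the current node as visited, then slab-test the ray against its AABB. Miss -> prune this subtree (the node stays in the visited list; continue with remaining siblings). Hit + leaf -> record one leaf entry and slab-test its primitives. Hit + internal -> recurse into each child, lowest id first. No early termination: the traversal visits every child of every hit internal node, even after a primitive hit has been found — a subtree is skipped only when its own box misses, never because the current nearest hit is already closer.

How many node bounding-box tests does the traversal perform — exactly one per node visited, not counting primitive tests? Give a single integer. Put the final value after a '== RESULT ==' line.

Traverse from the root:
N0 x:[-6,32] y:[55/3,31] z:[18,39] -> hit [55/3,31], descend [4, 6]
  N4 x:[-6,11] y:[55/3,31] z:[22,34] -> miss, prune
  N6 x:[18,32] y:[59/3,86/3] z:[18,39] -> hit [59/3,86/3], descend [9, 10]
    N9 x:[18,31] y:[65/3,86/3] z:[18,25] -> hit [65/3,25] leaf, test {P5(miss), P7(miss), P9@t=25}
    N10 x:[18,32] y:[59/3,82/3] z:[59/2,39] -> miss, prune

Visited [0, 4, 6, 9, 10]. Tests: 5 box, 1 leaf. Nearest: P9.

== RESULT ==
5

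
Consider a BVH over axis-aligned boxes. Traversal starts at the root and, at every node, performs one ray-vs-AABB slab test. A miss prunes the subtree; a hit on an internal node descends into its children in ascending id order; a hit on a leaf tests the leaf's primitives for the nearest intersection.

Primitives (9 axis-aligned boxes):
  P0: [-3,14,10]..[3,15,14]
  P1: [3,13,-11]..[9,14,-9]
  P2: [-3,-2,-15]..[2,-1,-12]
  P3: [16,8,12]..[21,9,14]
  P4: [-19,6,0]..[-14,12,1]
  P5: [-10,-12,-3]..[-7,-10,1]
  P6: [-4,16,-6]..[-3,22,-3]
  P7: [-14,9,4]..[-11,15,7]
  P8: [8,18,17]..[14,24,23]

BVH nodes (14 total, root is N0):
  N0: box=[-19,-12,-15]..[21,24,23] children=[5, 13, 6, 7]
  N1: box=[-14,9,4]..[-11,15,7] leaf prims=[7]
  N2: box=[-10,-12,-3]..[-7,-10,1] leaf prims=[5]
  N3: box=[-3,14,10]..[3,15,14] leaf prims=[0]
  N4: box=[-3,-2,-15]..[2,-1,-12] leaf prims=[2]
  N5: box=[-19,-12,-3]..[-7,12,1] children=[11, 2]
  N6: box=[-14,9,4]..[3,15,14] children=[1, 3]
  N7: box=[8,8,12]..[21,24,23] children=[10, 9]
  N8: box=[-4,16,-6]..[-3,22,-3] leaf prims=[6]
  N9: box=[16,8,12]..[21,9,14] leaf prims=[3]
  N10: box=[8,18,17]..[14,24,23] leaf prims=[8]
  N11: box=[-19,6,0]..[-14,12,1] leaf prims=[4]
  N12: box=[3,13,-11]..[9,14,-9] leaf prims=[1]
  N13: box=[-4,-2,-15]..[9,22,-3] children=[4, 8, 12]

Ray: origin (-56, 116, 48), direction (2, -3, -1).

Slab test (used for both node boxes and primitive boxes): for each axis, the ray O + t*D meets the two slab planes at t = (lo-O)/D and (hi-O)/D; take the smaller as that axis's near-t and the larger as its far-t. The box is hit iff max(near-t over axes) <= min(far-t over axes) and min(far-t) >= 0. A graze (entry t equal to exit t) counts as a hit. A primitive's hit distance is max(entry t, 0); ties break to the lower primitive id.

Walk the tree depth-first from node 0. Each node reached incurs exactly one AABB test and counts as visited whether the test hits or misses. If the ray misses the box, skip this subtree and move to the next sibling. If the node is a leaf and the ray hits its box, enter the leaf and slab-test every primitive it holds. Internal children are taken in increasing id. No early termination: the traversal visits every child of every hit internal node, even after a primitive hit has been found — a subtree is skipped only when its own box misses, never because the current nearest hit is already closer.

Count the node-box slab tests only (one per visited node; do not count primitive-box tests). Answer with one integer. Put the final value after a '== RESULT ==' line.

Walk:
N0 x:[37/2,77/2] y:[92/3,128/3] z:[25,63] -> hit [92/3,77/2], descend [5, 6, 7, 13]
  N5 x:[37/2,49/2] y:[104/3,128/3] z:[47,51] -> miss, prune
  N6 x:[21,59/2] y:[101/3,107/3] z:[34,44] -> miss, prune
  N7 x:[32,77/2] y:[92/3,36] z:[25,36] -> hit [32,36], descend [9, 10]
    N9 x:[36,77/2] y:[107/3,36] z:[34,36] -> hit [36,36] leaf, test {P3@t=36}
    N10 x:[32,35] y:[92/3,98/3] z:[25,31] -> miss, prune
  N13 x:[26,65/2] y:[94/3,118/3] z:[51,63] -> miss, prune

order=[0, 5, 6, 7, 9, 10, 13]  |boxes|=7  |leaves|=1  hit=P3

== RESULT ==
7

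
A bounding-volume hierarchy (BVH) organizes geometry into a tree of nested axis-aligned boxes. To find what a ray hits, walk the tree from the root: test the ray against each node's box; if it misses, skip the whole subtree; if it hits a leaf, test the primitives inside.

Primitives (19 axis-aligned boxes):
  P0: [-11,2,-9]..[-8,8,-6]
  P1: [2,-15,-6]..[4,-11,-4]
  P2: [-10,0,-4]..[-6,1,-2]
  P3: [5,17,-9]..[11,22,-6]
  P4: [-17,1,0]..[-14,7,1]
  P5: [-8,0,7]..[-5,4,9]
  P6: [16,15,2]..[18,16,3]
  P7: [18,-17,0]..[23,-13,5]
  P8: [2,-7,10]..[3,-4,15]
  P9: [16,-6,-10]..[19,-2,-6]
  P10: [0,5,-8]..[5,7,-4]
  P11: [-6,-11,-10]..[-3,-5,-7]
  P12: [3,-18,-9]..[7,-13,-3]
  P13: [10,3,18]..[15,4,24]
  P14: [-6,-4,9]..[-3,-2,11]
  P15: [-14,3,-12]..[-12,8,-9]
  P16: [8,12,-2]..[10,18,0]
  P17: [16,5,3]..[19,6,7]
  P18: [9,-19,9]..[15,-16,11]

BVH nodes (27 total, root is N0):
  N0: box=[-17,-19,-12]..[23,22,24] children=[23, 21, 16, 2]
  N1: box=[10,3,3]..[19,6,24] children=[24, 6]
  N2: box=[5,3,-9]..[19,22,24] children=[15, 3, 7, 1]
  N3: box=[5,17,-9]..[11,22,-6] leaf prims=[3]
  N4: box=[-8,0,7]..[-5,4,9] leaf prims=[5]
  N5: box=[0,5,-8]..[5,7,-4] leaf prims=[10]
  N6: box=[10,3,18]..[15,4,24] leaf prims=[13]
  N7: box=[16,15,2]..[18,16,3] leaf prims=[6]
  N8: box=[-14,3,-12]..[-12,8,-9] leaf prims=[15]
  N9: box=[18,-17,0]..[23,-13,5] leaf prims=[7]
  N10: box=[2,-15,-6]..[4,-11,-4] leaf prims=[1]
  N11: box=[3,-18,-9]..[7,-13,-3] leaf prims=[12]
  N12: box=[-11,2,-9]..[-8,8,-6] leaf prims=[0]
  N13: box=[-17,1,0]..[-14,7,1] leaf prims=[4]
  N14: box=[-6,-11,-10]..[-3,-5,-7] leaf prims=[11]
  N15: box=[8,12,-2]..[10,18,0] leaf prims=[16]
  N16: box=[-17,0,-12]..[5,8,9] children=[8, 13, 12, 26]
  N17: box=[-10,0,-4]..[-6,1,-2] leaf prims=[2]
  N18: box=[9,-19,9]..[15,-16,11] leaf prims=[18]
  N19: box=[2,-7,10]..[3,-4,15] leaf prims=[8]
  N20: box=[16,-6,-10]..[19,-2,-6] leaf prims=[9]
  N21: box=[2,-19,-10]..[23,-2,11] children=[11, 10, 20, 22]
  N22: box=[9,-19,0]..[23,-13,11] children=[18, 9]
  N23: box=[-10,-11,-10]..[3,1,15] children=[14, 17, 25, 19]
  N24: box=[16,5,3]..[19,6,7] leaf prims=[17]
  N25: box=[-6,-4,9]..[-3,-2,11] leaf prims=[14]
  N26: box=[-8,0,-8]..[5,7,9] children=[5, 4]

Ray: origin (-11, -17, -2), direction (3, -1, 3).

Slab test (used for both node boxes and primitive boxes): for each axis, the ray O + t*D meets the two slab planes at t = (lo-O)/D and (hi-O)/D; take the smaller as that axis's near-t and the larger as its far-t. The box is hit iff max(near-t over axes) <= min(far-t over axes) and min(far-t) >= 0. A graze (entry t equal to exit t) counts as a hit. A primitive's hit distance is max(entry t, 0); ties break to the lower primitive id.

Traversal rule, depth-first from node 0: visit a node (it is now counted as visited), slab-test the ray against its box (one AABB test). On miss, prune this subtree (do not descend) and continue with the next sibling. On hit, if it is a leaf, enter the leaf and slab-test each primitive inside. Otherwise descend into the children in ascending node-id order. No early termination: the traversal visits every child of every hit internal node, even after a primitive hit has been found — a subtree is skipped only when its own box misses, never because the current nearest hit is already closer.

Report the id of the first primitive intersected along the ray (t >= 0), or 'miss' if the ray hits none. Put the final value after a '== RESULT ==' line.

Traverse from the root:
N0 x:[-2,34/3] y:[-39,2] z:[-10/3,26/3] -> hit [-2,2], descend [2, 16, 21, 23]
  N2 x:[16/3,10] y:[-39,-20] z:[-7/3,26/3] -> miss, prune
  N16 x:[-2,16/3] y:[-25,-17] z:[-10/3,11/3] -> miss, prune
  N21 x:[13/3,34/3] y:[-15,2] z:[-8/3,13/3] -> miss, prune
  N23 x:[1/3,14/3] y:[-18,-6] z:[-8/3,17/3] -> miss, prune

5 AABB tests over nodes [0, 2, 16, 21, 23]; 0 leaves entered; closest miss.

== RESULT ==
miss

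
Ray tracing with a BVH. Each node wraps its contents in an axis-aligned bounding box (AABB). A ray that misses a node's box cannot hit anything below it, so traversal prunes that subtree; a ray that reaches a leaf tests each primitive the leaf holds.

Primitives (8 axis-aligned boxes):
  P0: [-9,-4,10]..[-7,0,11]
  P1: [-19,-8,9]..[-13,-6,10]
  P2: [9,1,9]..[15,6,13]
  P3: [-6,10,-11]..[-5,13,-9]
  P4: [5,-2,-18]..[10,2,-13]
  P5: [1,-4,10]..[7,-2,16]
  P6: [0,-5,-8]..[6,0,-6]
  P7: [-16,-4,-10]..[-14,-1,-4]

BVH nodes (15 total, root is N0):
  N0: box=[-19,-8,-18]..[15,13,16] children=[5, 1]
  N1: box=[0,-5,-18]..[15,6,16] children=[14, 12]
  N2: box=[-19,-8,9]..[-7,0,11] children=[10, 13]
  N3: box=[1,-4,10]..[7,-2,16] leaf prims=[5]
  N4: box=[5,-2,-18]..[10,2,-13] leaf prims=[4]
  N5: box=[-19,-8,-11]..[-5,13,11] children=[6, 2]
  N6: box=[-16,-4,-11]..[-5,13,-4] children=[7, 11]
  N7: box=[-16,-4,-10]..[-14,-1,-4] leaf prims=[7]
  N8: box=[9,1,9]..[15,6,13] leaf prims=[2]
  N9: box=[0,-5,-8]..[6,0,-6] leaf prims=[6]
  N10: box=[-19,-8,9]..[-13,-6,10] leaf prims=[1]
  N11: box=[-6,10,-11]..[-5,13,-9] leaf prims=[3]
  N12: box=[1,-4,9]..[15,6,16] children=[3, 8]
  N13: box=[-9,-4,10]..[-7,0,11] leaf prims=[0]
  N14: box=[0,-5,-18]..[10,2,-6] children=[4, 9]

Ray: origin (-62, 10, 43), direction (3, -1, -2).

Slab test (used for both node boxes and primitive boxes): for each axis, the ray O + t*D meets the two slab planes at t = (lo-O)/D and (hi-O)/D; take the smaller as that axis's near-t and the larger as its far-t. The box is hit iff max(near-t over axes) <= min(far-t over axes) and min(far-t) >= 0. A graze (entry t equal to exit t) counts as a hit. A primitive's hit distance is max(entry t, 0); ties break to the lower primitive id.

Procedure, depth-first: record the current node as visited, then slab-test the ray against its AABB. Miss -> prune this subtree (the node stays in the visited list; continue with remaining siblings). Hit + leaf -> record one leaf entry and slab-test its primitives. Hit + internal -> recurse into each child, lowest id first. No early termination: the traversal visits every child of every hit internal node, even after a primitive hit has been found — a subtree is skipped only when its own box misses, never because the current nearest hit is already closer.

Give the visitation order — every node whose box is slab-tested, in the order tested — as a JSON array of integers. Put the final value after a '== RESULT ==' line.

Walk:
N0 x:[43/3,77/3] y:[-3,18] z:[27/2,61/2] -> hit [43/3,18], descend [1, 5]
  N1 x:[62/3,77/3] y:[4,15] z:[27/2,61/2] -> miss, prune
  N5 x:[43/3,19] y:[-3,18] z:[16,27] -> hit [16,18], descend [2, 6]
    N2 x:[43/3,55/3] y:[10,18] z:[16,17] -> hit [16,17], descend [10, 13]
      N10 x:[43/3,49/3] y:[16,18] z:[33/2,17] -> miss, prune
      N13 x:[53/3,55/3] y:[10,14] z:[16,33/2] -> miss, prune
    N6 x:[46/3,19] y:[-3,14] z:[47/2,27] -> miss, prune

Visited [0, 1, 5, 2, 10, 13, 6]. Tests: 7 box, 0 leaf. Nearest: miss.

== RESULT ==
[0, 1, 5, 2, 10, 13, 6]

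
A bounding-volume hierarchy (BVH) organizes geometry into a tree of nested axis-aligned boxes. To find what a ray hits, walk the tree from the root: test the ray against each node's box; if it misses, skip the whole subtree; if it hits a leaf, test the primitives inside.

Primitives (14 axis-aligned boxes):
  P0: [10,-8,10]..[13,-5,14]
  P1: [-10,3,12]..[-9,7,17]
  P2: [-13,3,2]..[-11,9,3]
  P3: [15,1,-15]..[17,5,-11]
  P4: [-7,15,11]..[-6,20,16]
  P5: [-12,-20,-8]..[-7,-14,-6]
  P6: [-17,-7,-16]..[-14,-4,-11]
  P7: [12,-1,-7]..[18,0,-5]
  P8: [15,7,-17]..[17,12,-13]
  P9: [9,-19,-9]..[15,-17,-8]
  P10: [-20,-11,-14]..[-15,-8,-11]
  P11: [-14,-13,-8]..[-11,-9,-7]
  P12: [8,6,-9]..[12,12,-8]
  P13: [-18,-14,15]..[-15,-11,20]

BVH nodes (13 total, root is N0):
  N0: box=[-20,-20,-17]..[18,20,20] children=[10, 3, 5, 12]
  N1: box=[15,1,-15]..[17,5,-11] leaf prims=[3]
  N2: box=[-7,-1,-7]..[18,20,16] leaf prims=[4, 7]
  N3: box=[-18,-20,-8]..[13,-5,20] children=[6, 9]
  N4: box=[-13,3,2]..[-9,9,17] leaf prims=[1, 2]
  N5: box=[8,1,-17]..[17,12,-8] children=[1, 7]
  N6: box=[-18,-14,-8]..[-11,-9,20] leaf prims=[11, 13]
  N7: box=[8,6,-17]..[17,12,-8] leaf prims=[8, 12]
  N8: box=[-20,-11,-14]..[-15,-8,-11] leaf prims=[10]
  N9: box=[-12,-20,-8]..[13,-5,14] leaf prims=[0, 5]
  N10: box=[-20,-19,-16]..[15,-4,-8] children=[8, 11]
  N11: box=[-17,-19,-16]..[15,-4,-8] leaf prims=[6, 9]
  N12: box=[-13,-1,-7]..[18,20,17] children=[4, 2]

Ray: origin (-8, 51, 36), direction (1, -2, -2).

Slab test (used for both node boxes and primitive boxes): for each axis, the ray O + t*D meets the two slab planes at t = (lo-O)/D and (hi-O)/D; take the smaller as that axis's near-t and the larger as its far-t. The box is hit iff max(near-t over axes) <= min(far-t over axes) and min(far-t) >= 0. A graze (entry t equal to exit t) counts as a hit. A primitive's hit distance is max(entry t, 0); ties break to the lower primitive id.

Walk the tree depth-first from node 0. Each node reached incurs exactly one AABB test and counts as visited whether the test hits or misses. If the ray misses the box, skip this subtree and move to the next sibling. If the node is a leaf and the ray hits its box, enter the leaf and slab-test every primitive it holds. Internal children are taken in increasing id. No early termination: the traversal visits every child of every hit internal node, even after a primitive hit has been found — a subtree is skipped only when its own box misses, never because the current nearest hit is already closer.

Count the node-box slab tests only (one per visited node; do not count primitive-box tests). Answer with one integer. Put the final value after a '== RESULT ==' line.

Walk:
N0 x:[-12,26] y:[31/2,71/2] z:[8,53/2] -> hit [31/2,26], descend [3, 5, 10, 12]
  N3 x:[-10,21] y:[28,71/2] z:[8,22] -> miss, prune
  N5 x:[16,25] y:[39/2,25] z:[22,53/2] -> hit [22,25], descend [1, 7]
    N1 x:[23,25] y:[23,25] z:[47/2,51/2] -> hit [47/2,25] leaf, test {P3@t=47/2}
    N7 x:[16,25] y:[39/2,45/2] z:[22,53/2] -> hit [22,45/2] leaf, test {P8(miss), P12(miss)}
  N10 x:[-12,23] y:[55/2,35] z:[22,26] -> miss, prune
  N12 x:[-5,26] y:[31/2,26] z:[19/2,43/2] -> hit [31/2,43/2], descend [2, 4]
    N2 x:[1,26] y:[31/2,26] z:[10,43/2] -> hit [31/2,43/2] leaf, test {P4(miss), P7(miss)}
    N4 x:[-5,-1] y:[21,24] z:[19/2,17] -> miss, prune

Visited [0, 3, 5, 1, 7, 10, 12, 2, 4]. Tests: 9 box, 3 leaf. Nearest: P3.

== RESULT ==
9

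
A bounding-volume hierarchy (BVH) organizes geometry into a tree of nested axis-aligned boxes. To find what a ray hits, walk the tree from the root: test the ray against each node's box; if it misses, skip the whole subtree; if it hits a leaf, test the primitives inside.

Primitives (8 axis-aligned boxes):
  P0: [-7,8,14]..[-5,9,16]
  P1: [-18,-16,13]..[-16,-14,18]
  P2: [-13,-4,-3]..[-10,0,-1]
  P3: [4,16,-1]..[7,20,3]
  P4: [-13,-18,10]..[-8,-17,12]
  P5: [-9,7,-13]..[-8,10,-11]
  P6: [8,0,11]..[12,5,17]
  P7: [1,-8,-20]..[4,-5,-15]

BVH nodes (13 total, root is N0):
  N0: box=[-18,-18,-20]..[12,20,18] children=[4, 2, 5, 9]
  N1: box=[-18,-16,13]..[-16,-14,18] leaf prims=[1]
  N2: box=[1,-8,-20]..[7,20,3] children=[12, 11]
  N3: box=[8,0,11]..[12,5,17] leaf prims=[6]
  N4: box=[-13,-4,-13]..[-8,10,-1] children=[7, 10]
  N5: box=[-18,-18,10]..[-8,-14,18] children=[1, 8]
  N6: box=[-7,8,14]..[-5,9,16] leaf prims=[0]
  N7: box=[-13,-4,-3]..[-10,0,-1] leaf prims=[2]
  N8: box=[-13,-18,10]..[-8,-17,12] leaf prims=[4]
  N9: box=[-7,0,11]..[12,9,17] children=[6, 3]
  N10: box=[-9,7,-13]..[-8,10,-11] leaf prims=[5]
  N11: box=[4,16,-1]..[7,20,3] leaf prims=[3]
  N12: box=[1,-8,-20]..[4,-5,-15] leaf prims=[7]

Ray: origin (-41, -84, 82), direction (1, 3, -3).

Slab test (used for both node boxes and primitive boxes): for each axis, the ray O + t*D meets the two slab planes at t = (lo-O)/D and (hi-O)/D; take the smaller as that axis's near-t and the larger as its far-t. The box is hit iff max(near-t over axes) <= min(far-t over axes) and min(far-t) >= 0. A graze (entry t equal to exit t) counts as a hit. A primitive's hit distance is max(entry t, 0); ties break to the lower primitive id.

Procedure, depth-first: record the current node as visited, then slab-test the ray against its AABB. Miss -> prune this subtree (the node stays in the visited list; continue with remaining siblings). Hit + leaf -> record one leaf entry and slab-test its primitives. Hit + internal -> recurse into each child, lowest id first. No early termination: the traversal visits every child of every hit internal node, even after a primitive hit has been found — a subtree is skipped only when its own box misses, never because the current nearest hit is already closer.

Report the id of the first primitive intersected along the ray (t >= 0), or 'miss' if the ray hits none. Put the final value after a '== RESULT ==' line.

Walk:
N0 x:[23,53] y:[22,104/3] z:[64/3,34] -> hit [23,34], descend [2, 4, 5, 9]
  N2 x:[42,48] y:[76/3,104/3] z:[79/3,34] -> miss, prune
  N4 x:[28,33] y:[80/3,94/3] z:[83/3,95/3] -> hit [28,94/3], descend [7, 10]
    N7 x:[28,31] y:[80/3,28] z:[83/3,85/3] -> hit [28,28] leaf, test {P2@t=28}
    N10 x:[32,33] y:[91/3,94/3] z:[31,95/3] -> miss, prune
  N5 x:[23,33] y:[22,70/3] z:[64/3,24] -> hit [23,70/3], descend [1, 8]
    N1 x:[23,25] y:[68/3,70/3] z:[64/3,23] -> hit [23,23] leaf, test {P1@t=23}
    N8 x:[28,33] y:[22,67/3] z:[70/3,24] -> miss, prune
  N9 x:[34,53] y:[28,31] z:[65/3,71/3] -> miss, prune

Visited [0, 2, 4, 7, 10, 5, 1, 8, 9]. Tests: 9 box, 2 leaf. Nearest: P1.

== RESULT ==
1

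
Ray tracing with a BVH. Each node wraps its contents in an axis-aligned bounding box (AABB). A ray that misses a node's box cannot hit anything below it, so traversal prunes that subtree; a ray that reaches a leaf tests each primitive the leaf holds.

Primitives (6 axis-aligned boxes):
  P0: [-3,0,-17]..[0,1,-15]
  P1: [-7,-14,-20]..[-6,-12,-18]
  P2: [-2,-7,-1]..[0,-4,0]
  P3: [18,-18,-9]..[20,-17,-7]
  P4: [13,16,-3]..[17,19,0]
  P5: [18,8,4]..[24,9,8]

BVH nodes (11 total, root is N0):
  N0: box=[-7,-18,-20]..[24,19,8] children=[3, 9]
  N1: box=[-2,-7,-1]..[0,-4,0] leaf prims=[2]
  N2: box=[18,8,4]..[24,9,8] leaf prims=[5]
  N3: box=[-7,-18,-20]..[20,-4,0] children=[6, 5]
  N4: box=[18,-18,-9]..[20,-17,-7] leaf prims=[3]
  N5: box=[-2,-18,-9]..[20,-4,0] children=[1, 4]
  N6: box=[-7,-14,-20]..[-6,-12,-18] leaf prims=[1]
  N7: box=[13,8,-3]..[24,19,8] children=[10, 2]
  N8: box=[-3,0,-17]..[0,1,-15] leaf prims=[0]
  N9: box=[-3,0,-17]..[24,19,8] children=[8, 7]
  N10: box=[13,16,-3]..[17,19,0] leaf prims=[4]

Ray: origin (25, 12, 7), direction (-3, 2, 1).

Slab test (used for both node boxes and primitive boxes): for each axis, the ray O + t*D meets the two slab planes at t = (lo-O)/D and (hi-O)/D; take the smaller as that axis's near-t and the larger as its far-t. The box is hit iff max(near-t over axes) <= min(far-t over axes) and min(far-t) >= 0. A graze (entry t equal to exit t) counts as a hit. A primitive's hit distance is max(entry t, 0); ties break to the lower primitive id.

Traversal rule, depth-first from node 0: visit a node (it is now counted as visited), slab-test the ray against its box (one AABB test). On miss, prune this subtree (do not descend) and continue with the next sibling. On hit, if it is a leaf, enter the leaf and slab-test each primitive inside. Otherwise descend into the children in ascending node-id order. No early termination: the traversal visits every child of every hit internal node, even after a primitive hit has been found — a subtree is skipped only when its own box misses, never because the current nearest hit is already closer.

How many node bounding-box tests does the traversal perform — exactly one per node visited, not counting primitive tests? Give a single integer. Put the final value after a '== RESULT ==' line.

Trace the traversal:
N0 x:[1/3,32/3] y:[-15,7/2] z:[-27,1] -> hit [1/3,1], descend [3, 9]
  N3 x:[5/3,32/3] y:[-15,-8] z:[-27,-7] -> miss, prune
  N9 x:[1/3,28/3] y:[-6,7/2] z:[-24,1] -> hit [1/3,1], descend [7, 8]
    N7 x:[1/3,4] y:[-2,7/2] z:[-10,1] -> hit [1/3,1], descend [2, 10]
      N2 x:[1/3,7/3] y:[-2,-3/2] z:[-3,1] -> miss, prune
      N10 x:[8/3,4] y:[2,7/2] z:[-10,-7] -> miss, prune
    N8 x:[25/3,28/3] y:[-6,-11/2] z:[-24,-22] -> miss, prune

order=[0, 3, 9, 7, 2, 10, 8]  |boxes|=7  |leaves|=0  hit=miss

== RESULT ==
7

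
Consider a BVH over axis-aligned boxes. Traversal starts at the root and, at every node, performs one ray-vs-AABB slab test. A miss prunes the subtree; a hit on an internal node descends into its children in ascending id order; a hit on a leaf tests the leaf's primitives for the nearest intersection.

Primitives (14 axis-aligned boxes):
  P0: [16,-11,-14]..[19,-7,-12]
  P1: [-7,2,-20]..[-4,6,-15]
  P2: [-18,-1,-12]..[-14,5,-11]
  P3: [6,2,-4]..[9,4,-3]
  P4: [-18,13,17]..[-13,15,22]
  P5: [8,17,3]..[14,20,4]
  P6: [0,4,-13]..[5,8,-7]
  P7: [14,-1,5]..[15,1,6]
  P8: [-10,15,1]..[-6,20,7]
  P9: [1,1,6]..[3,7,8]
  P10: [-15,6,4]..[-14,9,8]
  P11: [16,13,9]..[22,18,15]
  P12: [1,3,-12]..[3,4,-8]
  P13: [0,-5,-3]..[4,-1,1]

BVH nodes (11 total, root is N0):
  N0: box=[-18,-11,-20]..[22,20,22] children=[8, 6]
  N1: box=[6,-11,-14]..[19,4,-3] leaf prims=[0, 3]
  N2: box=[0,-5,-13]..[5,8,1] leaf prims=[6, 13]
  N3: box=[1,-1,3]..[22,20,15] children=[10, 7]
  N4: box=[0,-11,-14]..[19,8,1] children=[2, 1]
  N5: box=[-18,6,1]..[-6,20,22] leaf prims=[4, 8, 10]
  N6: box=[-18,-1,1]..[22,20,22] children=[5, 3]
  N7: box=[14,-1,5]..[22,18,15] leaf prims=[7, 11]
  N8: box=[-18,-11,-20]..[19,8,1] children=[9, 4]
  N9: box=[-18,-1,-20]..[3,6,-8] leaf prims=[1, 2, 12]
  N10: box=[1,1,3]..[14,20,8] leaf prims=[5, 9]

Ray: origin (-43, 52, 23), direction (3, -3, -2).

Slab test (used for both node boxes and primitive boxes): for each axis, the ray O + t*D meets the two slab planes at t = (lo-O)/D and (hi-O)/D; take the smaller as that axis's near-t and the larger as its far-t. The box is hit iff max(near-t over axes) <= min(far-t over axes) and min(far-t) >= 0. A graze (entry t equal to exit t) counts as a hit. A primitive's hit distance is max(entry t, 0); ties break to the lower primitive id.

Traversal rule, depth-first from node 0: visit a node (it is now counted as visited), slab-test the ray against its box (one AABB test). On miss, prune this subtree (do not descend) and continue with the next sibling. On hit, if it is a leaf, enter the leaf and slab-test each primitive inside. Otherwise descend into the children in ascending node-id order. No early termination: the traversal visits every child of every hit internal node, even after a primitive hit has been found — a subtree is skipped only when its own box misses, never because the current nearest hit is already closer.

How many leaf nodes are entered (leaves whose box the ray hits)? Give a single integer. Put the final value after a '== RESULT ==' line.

Trace the traversal:
N0 x:[25/3,65/3] y:[32/3,21] z:[1/2,43/2] -> hit [32/3,21], descend [6, 8]
  N6 x:[25/3,65/3] y:[32/3,53/3] z:[1/2,11] -> hit [32/3,11], descend [3, 5]
    N3 x:[44/3,65/3] y:[32/3,53/3] z:[4,10] -> miss, prune
    N5 x:[25/3,37/3] y:[32/3,46/3] z:[1/2,11] -> hit [32/3,11] leaf, test {P4(miss), P8@t=11, P10(miss)}
  N8 x:[25/3,62/3] y:[44/3,21] z:[11,43/2] -> hit [44/3,62/3], descend [4, 9]
    N4 x:[43/3,62/3] y:[44/3,21] z:[11,37/2] -> hit [44/3,37/2], descend [1, 2]
      N1 x:[49/3,62/3] y:[16,21] z:[13,37/2] -> hit [49/3,37/2] leaf, test {P0(miss), P3(miss)}
      N2 x:[43/3,16] y:[44/3,19] z:[11,18] -> hit [44/3,16] leaf, test {P6@t=15, P13(miss)}
    N9 x:[25/3,46/3] y:[46/3,53/3] z:[31/2,43/2] -> miss, prune

Summary -> nodes [0, 6, 3, 5, 8, 4, 1, 2, 9]; box-tests=9; leaf-entries=3; first=P8

== RESULT ==
3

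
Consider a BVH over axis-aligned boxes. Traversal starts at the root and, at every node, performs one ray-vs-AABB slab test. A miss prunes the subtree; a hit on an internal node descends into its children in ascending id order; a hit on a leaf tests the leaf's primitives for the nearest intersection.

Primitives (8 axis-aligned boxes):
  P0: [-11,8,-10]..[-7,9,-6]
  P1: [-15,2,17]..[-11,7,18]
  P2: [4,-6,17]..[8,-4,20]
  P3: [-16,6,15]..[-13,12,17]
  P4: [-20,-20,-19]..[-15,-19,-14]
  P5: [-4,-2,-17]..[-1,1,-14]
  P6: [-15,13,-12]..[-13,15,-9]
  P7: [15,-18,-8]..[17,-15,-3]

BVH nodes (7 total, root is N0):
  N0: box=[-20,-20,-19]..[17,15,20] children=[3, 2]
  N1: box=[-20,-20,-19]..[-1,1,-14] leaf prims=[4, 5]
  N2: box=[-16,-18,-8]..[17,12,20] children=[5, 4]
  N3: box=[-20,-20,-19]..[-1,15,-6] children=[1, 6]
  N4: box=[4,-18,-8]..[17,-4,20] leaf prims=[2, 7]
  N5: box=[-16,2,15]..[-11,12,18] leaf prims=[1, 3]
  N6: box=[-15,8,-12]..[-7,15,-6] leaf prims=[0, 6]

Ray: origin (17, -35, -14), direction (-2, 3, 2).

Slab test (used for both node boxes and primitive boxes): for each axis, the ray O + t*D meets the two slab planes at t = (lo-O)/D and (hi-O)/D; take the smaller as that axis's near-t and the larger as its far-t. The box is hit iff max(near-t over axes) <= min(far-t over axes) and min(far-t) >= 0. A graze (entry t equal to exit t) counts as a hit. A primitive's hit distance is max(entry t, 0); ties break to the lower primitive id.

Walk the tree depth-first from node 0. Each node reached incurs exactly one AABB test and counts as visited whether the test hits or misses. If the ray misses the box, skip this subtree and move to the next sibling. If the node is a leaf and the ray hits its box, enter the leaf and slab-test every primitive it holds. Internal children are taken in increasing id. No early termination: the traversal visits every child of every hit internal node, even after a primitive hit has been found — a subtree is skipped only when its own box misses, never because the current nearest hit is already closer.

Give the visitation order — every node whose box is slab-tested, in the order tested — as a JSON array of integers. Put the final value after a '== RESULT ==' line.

Walk:
N0 x:[0,37/2] y:[5,50/3] z:[-5/2,17] -> hit [5,50/3], descend [2, 3]
  N2 x:[0,33/2] y:[17/3,47/3] z:[3,17] -> hit [17/3,47/3], descend [4, 5]
    N4 x:[0,13/2] y:[17/3,31/3] z:[3,17] -> hit [17/3,13/2] leaf, test {P2(miss), P7(miss)}
    N5 x:[14,33/2] y:[37/3,47/3] z:[29/2,16] -> hit [29/2,47/3] leaf, test {P1(miss), P3@t=15}
  N3 x:[9,37/2] y:[5,50/3] z:[-5/2,4] -> miss, prune

Summary -> nodes [0, 2, 4, 5, 3]; box-tests=5; leaf-entries=2; first=P3

== RESULT ==
[0, 2, 4, 5, 3]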